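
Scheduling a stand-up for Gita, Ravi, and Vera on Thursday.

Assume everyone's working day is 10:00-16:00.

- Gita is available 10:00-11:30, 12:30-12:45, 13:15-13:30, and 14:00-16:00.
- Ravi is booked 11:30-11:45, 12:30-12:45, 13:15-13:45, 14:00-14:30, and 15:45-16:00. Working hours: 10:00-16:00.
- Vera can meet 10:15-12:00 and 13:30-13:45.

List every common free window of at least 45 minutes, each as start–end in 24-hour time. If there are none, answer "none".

10:15–11:30

Ravi free within 10:00–16:00: 10:00–11:30, 11:45–12:30, 12:45–13:15, 13:45–14:00, 14:30–15:45.
Gita ∩ Ravi: 10:00–11:30, 14:30–15:45.
Gita ∩ Ravi ∩ Vera: 10:15–11:30.
Windows ≥ 45 min: 10:15–11:30.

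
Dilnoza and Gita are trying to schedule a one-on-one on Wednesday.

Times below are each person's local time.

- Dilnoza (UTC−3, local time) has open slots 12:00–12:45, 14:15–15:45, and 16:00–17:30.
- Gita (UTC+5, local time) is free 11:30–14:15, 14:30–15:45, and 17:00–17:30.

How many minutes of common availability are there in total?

Dilnoza → UTC: 15:00–15:45, 17:15–18:45, 19:00–20:30.
Gita → UTC: 06:30–09:15, 09:30–10:45, 12:00–12:30.
Dilnoza ∩ Gita: (none).
Total common minutes: 0.

0 minutes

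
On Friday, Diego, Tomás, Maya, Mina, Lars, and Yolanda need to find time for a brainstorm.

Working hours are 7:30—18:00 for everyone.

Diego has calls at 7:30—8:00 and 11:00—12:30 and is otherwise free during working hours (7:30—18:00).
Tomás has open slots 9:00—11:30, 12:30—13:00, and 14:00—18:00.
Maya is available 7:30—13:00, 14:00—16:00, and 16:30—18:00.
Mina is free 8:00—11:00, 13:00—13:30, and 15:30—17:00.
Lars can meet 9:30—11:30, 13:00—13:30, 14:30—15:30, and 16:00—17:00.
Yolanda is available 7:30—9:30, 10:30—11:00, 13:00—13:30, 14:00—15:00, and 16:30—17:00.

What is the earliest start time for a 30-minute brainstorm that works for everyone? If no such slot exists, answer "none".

Diego free within 07:30–18:00: 08:00–11:00, 12:30–18:00.
Diego ∩ Tomás: 09:00–11:00, 12:30–13:00, 14:00–18:00.
Diego ∩ Tomás ∩ Maya: 09:00–11:00, 12:30–13:00, 14:00–16:00, 16:30–18:00.
Diego ∩ Tomás ∩ Maya ∩ Mina: 09:00–11:00, 15:30–16:00, 16:30–17:00.
Diego ∩ Tomás ∩ Maya ∩ Mina ∩ Lars: 09:30–11:00, 16:30–17:00.
Diego ∩ Tomás ∩ Maya ∩ Mina ∩ Lars ∩ Yolanda: 10:30–11:00, 16:30–17:00.
Windows ≥ 30 min: 10:30–11:00, 16:30–17:00.
Earliest such window starts at 10:30.

10:30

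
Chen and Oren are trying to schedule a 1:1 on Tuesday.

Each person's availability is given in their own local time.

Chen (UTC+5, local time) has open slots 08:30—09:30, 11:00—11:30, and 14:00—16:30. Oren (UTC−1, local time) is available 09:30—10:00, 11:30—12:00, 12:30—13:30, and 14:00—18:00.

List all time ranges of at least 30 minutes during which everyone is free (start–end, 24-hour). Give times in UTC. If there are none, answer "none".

Chen → UTC: 03:30–04:30, 06:00–06:30, 09:00–11:30.
Oren → UTC: 10:30–11:00, 12:30–13:00, 13:30–14:30, 15:00–19:00.
Chen ∩ Oren: 10:30–11:00.
Windows ≥ 30 min: 10:30–11:00.

10:30–11:00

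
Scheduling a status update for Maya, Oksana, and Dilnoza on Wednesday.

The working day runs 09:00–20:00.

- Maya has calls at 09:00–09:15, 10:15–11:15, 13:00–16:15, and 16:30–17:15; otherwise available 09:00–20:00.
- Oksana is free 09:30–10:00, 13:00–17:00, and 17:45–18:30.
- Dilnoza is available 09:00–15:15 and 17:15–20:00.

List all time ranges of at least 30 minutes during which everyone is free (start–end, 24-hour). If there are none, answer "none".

Maya free within 09:00–20:00: 09:15–10:15, 11:15–13:00, 16:15–16:30, 17:15–20:00.
Maya ∩ Oksana: 09:30–10:00, 16:15–16:30, 17:45–18:30.
Maya ∩ Oksana ∩ Dilnoza: 09:30–10:00, 17:45–18:30.
Windows ≥ 30 min: 09:30–10:00, 17:45–18:30.

09:30–10:00, 17:45–18:30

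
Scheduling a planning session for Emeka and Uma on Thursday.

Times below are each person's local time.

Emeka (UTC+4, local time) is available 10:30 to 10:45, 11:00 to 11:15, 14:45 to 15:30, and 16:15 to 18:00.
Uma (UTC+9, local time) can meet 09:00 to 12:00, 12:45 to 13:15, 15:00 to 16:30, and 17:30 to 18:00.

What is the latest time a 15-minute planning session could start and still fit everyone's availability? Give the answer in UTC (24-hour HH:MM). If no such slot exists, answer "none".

07:00

Emeka → UTC: 06:30–06:45, 07:00–07:15, 10:45–11:30, 12:15–14:00.
Uma → UTC: 00:00–03:00, 03:45–04:15, 06:00–07:30, 08:30–09:00.
Emeka ∩ Uma: 06:30–06:45, 07:00–07:15.
Windows ≥ 15 min: 06:30–06:45, 07:00–07:15.
Latest start in the last window 07:00–07:15 is 07:15 − 15 min = 07:00.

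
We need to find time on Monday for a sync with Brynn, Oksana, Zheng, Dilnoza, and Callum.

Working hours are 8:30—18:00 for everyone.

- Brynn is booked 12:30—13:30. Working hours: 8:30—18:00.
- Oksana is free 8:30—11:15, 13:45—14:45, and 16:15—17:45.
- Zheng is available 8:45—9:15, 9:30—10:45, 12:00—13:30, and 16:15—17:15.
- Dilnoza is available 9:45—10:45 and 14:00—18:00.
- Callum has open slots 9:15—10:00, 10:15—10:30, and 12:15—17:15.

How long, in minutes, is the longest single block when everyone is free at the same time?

60 minutes

Brynn free within 08:30–18:00: 08:30–12:30, 13:30–18:00.
Brynn ∩ Oksana: 08:30–11:15, 13:45–14:45, 16:15–17:45.
Brynn ∩ Oksana ∩ Zheng: 08:45–09:15, 09:30–10:45, 16:15–17:15.
Brynn ∩ Oksana ∩ Zheng ∩ Dilnoza: 09:45–10:45, 16:15–17:15.
Brynn ∩ Oksana ∩ Zheng ∩ Dilnoza ∩ Callum: 09:45–10:00, 10:15–10:30, 16:15–17:15.
Common window lengths: 15, 15, 60 min; longest is 60.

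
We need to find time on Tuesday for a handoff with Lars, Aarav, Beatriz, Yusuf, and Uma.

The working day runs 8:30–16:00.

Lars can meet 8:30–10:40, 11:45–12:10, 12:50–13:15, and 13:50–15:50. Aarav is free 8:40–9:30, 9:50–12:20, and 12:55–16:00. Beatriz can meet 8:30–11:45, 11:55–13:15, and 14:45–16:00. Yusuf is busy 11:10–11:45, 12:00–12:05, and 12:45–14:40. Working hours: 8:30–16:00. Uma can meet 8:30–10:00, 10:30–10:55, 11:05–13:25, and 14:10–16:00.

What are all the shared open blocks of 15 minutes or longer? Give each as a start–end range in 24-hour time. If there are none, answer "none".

08:40–09:30, 14:45–15:50

Yusuf free within 08:30–16:00: 08:30–11:10, 11:45–12:00, 12:05–12:45, 14:40–16:00.
Lars ∩ Aarav: 08:40–09:30, 09:50–10:40, 11:45–12:10, 12:55–13:15, 13:50–15:50.
Lars ∩ Aarav ∩ Beatriz: 08:40–09:30, 09:50–10:40, 11:55–12:10, 12:55–13:15, 14:45–15:50.
Lars ∩ Aarav ∩ Beatriz ∩ Yusuf: 08:40–09:30, 09:50–10:40, 11:55–12:00, 12:05–12:10, 14:45–15:50.
Lars ∩ Aarav ∩ Beatriz ∩ Yusuf ∩ Uma: 08:40–09:30, 09:50–10:00, 10:30–10:40, 11:55–12:00, 12:05–12:10, 14:45–15:50.
Windows ≥ 15 min: 08:40–09:30, 14:45–15:50.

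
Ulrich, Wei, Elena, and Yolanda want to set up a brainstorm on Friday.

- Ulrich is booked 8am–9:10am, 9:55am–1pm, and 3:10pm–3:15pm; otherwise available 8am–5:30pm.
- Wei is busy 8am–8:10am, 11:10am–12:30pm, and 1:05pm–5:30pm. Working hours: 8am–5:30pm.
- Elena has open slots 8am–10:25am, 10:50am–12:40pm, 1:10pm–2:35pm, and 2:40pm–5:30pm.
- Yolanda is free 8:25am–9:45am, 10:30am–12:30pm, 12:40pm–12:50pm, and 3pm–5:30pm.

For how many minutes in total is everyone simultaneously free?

Ulrich free within 08:00–17:30: 09:10–09:55, 13:00–15:10, 15:15–17:30.
Wei free within 08:00–17:30: 08:10–11:10, 12:30–13:05.
Ulrich ∩ Wei: 09:10–09:55, 13:00–13:05.
Ulrich ∩ Wei ∩ Elena: 09:10–09:55.
Ulrich ∩ Wei ∩ Elena ∩ Yolanda: 09:10–09:45.
Total common minutes: 35.

35 minutes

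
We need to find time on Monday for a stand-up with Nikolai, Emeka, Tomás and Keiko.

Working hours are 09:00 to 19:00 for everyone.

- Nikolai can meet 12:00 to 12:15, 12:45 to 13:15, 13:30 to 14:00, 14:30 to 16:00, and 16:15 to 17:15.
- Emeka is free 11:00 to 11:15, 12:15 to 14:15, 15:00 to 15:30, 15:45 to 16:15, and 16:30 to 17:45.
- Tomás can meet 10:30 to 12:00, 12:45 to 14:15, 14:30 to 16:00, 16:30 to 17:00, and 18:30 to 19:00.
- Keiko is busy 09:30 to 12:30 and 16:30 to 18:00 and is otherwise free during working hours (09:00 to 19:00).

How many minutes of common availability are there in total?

Keiko free within 09:00–19:00: 09:00–09:30, 12:30–16:30, 18:00–19:00.
Nikolai ∩ Emeka: 12:45–13:15, 13:30–14:00, 15:00–15:30, 15:45–16:00, 16:30–17:15.
Nikolai ∩ Emeka ∩ Tomás: 12:45–13:15, 13:30–14:00, 15:00–15:30, 15:45–16:00, 16:30–17:00.
Nikolai ∩ Emeka ∩ Tomás ∩ Keiko: 12:45–13:15, 13:30–14:00, 15:00–15:30, 15:45–16:00.
Total common minutes: 30 + 30 + 30 + 15 = 105.

105 minutes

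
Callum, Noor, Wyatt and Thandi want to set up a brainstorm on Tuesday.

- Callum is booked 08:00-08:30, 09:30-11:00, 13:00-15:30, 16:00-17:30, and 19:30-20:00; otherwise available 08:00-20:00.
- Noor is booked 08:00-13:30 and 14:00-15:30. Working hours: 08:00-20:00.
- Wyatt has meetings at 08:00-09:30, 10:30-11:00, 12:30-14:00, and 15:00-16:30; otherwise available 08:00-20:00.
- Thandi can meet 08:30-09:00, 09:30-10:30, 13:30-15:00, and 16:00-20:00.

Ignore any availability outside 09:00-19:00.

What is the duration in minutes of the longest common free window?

Callum free within 08:00–20:00: 08:30–09:30, 11:00–13:00, 15:30–16:00, 17:30–19:30.
Noor free within 08:00–20:00: 13:30–14:00, 15:30–20:00.
Wyatt free within 08:00–20:00: 09:30–10:30, 11:00–12:30, 14:00–15:00, 16:30–20:00.
Callum ∩ Noor: 15:30–16:00, 17:30–19:30.
Callum ∩ Noor ∩ Wyatt: 17:30–19:30.
Callum ∩ Noor ∩ Wyatt ∩ Thandi: 17:30–19:30.
Restricted to 09:00–19:00: 17:30–19:00.
Single common window of 90 minutes.

90 minutes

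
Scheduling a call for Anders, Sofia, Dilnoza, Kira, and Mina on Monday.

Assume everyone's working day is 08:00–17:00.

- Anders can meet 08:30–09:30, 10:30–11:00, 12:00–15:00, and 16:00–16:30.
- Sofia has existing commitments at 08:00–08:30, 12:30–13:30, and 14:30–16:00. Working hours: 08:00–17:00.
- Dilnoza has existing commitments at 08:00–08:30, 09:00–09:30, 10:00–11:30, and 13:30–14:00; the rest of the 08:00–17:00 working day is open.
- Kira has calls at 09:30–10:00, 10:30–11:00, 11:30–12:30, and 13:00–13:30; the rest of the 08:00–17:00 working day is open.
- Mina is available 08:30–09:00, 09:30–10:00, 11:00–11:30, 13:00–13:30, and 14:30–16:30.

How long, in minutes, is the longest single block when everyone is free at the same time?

Sofia free within 08:00–17:00: 08:30–12:30, 13:30–14:30, 16:00–17:00.
Dilnoza free within 08:00–17:00: 08:30–09:00, 09:30–10:00, 11:30–13:30, 14:00–17:00.
Kira free within 08:00–17:00: 08:00–09:30, 10:00–10:30, 11:00–11:30, 12:30–13:00, 13:30–17:00.
Anders ∩ Sofia: 08:30–09:30, 10:30–11:00, 12:00–12:30, 13:30–14:30, 16:00–16:30.
Anders ∩ Sofia ∩ Dilnoza: 08:30–09:00, 12:00–12:30, 14:00–14:30, 16:00–16:30.
Anders ∩ Sofia ∩ Dilnoza ∩ Kira: 08:30–09:00, 14:00–14:30, 16:00–16:30.
Anders ∩ Sofia ∩ Dilnoza ∩ Kira ∩ Mina: 08:30–09:00, 16:00–16:30.
Common window lengths: 30, 30 min; longest is 30.

30 minutes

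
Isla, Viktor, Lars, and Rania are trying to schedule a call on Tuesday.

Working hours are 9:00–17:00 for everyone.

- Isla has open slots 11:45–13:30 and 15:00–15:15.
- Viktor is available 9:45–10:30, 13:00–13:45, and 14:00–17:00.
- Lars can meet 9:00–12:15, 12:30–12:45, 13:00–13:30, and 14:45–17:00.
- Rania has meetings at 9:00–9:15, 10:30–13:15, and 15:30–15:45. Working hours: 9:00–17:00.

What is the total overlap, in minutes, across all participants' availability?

Rania free within 09:00–17:00: 09:15–10:30, 13:15–15:30, 15:45–17:00.
Isla ∩ Viktor: 13:00–13:30, 15:00–15:15.
Isla ∩ Viktor ∩ Lars: 13:00–13:30, 15:00–15:15.
Isla ∩ Viktor ∩ Lars ∩ Rania: 13:15–13:30, 15:00–15:15.
Total common minutes: 15 + 15 = 30.

30 minutes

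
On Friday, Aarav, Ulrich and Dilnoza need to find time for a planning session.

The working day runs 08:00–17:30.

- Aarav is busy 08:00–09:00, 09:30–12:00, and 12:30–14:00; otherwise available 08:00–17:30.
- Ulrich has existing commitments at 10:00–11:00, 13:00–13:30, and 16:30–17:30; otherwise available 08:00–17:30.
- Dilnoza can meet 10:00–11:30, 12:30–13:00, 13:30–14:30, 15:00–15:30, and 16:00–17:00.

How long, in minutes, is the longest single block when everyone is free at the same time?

Aarav free within 08:00–17:30: 09:00–09:30, 12:00–12:30, 14:00–17:30.
Ulrich free within 08:00–17:30: 08:00–10:00, 11:00–13:00, 13:30–16:30.
Aarav ∩ Ulrich: 09:00–09:30, 12:00–12:30, 14:00–16:30.
Aarav ∩ Ulrich ∩ Dilnoza: 14:00–14:30, 15:00–15:30, 16:00–16:30.
Common window lengths: 30, 30, 30 min; longest is 30.

30 minutes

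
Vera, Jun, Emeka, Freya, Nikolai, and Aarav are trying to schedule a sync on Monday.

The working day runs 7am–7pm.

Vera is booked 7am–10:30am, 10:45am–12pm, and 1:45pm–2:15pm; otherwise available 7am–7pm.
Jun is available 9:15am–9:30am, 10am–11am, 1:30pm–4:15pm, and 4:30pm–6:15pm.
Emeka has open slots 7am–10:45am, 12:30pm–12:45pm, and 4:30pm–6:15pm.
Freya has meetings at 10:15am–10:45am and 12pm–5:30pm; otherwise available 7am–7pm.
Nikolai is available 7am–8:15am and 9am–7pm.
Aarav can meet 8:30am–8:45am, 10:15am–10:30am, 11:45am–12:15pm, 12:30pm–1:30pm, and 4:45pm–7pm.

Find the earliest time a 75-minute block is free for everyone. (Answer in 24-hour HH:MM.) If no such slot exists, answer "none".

Vera free within 07:00–19:00: 10:30–10:45, 12:00–13:45, 14:15–19:00.
Freya free within 07:00–19:00: 07:00–10:15, 10:45–12:00, 17:30–19:00.
Vera ∩ Jun: 10:30–10:45, 13:30–13:45, 14:15–16:15, 16:30–18:15.
Vera ∩ Jun ∩ Emeka: 10:30–10:45, 16:30–18:15.
Vera ∩ Jun ∩ Emeka ∩ Freya: 17:30–18:15.
Vera ∩ Jun ∩ Emeka ∩ Freya ∩ Nikolai: 17:30–18:15.
Vera ∩ Jun ∩ Emeka ∩ Freya ∩ Nikolai ∩ Aarav: 17:30–18:15.
Windows ≥ 75 min: (none).

none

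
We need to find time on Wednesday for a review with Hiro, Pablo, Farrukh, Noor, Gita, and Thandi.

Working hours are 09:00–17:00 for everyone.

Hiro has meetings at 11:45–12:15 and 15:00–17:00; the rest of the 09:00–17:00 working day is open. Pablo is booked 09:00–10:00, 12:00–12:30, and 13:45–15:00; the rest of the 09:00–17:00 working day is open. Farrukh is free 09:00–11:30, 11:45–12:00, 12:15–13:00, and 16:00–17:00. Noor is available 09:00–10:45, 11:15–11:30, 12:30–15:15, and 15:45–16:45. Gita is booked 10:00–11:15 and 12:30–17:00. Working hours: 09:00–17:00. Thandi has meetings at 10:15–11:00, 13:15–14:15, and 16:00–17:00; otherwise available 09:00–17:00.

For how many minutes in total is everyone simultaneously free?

15 minutes

Hiro free within 09:00–17:00: 09:00–11:45, 12:15–15:00.
Pablo free within 09:00–17:00: 10:00–12:00, 12:30–13:45, 15:00–17:00.
Gita free within 09:00–17:00: 09:00–10:00, 11:15–12:30.
Thandi free within 09:00–17:00: 09:00–10:15, 11:00–13:15, 14:15–16:00.
Hiro ∩ Pablo: 10:00–11:45, 12:30–13:45.
Hiro ∩ Pablo ∩ Farrukh: 10:00–11:30, 12:30–13:00.
Hiro ∩ Pablo ∩ Farrukh ∩ Noor: 10:00–10:45, 11:15–11:30, 12:30–13:00.
Hiro ∩ Pablo ∩ Farrukh ∩ Noor ∩ Gita: 11:15–11:30.
Hiro ∩ Pablo ∩ Farrukh ∩ Noor ∩ Gita ∩ Thandi: 11:15–11:30.
Total common minutes: 15.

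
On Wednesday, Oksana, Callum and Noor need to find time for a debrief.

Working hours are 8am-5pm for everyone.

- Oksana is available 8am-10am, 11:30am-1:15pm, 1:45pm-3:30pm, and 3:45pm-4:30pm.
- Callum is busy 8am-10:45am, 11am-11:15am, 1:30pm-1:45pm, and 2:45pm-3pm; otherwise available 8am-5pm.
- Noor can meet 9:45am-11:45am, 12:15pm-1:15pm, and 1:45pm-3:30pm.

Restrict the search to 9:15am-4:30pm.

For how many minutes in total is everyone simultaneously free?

165 minutes

Callum free within 08:00–17:00: 10:45–11:00, 11:15–13:30, 13:45–14:45, 15:00–17:00.
Oksana ∩ Callum: 11:30–13:15, 13:45–14:45, 15:00–15:30, 15:45–16:30.
Oksana ∩ Callum ∩ Noor: 11:30–11:45, 12:15–13:15, 13:45–14:45, 15:00–15:30.
Restricted to 09:15–16:30: 11:30–11:45, 12:15–13:15, 13:45–14:45, 15:00–15:30.
Total common minutes: 15 + 60 + 60 + 30 = 165.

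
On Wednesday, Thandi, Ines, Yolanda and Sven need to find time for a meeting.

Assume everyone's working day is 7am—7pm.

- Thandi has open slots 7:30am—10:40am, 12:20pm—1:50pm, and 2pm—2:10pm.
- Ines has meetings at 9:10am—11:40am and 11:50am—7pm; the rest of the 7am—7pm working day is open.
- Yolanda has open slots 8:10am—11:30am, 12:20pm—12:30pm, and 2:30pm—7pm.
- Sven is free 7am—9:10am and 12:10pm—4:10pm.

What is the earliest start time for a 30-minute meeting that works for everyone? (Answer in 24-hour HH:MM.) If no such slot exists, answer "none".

Ines free within 07:00–19:00: 07:00–09:10, 11:40–11:50.
Thandi ∩ Ines: 07:30–09:10.
Thandi ∩ Ines ∩ Yolanda: 08:10–09:10.
Thandi ∩ Ines ∩ Yolanda ∩ Sven: 08:10–09:10.
Windows ≥ 30 min: 08:10–09:10.
Earliest such window starts at 08:10.

08:10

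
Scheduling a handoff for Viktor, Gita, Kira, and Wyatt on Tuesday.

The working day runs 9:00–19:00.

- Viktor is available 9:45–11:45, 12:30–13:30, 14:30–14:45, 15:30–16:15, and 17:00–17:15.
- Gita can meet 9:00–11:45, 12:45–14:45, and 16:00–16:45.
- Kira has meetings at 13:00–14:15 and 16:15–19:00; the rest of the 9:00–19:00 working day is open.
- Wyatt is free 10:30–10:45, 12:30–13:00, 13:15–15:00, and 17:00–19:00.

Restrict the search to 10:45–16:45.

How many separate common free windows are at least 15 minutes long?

Kira free within 09:00–19:00: 09:00–13:00, 14:15–16:15.
Viktor ∩ Gita: 09:45–11:45, 12:45–13:30, 14:30–14:45, 16:00–16:15.
Viktor ∩ Gita ∩ Kira: 09:45–11:45, 12:45–13:00, 14:30–14:45, 16:00–16:15.
Viktor ∩ Gita ∩ Kira ∩ Wyatt: 10:30–10:45, 12:45–13:00, 14:30–14:45.
Restricted to 10:45–16:45: 12:45–13:00, 14:30–14:45.
Windows ≥ 15 min: 12:45–13:00, 14:30–14:45.
That's 2 windows.

2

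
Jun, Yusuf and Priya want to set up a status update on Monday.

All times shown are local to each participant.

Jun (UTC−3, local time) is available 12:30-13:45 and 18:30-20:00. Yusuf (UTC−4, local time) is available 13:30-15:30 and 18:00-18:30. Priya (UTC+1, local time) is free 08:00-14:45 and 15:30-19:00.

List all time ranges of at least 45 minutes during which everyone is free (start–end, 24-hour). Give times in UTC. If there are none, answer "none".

none

Jun → UTC: 15:30–16:45, 21:30–23:00.
Yusuf → UTC: 17:30–19:30, 22:00–22:30.
Priya → UTC: 07:00–13:45, 14:30–18:00.
Jun ∩ Yusuf: 22:00–22:30.
Jun ∩ Yusuf ∩ Priya: (none).
Windows ≥ 45 min: (none).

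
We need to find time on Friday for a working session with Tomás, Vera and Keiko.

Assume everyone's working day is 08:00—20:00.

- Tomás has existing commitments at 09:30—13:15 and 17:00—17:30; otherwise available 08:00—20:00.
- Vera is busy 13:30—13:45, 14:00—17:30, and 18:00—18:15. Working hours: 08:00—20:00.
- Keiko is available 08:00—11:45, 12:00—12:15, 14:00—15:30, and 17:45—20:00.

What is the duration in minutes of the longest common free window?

Tomás free within 08:00–20:00: 08:00–09:30, 13:15–17:00, 17:30–20:00.
Vera free within 08:00–20:00: 08:00–13:30, 13:45–14:00, 17:30–18:00, 18:15–20:00.
Tomás ∩ Vera: 08:00–09:30, 13:15–13:30, 13:45–14:00, 17:30–18:00, 18:15–20:00.
Tomás ∩ Vera ∩ Keiko: 08:00–09:30, 17:45–18:00, 18:15–20:00.
Common window lengths: 90, 15, 105 min; longest is 105.

105 minutes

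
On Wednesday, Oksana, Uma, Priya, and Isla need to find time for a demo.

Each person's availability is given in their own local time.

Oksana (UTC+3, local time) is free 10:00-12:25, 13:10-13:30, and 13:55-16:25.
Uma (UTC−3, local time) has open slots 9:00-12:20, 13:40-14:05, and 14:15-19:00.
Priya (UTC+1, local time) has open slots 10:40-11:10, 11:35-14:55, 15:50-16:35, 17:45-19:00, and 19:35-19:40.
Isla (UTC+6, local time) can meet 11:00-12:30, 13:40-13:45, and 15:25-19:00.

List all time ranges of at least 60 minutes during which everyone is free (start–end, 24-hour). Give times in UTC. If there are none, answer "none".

12:00–13:00

Oksana → UTC: 07:00–09:25, 10:10–10:30, 10:55–13:25.
Uma → UTC: 12:00–15:20, 16:40–17:05, 17:15–22:00.
Priya → UTC: 09:40–10:10, 10:35–13:55, 14:50–15:35, 16:45–18:00, 18:35–18:40.
Isla → UTC: 05:00–06:30, 07:40–07:45, 09:25–13:00.
Oksana ∩ Uma: 12:00–13:25.
Oksana ∩ Uma ∩ Priya: 12:00–13:25.
Oksana ∩ Uma ∩ Priya ∩ Isla: 12:00–13:00.
Windows ≥ 60 min: 12:00–13:00.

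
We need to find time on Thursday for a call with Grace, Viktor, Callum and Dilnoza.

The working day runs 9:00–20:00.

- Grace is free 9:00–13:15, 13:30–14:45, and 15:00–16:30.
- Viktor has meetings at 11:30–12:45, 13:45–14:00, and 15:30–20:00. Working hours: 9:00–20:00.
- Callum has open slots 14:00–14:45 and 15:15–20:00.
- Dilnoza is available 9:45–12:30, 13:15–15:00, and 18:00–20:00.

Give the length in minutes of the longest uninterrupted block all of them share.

45 minutes

Viktor free within 09:00–20:00: 09:00–11:30, 12:45–13:45, 14:00–15:30.
Grace ∩ Viktor: 09:00–11:30, 12:45–13:15, 13:30–13:45, 14:00–14:45, 15:00–15:30.
Grace ∩ Viktor ∩ Callum: 14:00–14:45, 15:15–15:30.
Grace ∩ Viktor ∩ Callum ∩ Dilnoza: 14:00–14:45.
Single common window of 45 minutes.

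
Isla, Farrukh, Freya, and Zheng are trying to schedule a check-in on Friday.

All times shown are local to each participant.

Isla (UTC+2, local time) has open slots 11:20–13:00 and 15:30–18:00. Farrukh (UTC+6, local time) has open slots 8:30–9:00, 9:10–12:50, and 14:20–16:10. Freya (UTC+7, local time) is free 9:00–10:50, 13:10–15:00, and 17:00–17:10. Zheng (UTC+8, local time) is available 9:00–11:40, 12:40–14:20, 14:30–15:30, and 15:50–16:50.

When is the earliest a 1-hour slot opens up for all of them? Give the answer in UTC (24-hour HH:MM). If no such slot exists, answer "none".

none

Isla → UTC: 09:20–11:00, 13:30–16:00.
Farrukh → UTC: 02:30–03:00, 03:10–06:50, 08:20–10:10.
Freya → UTC: 02:00–03:50, 06:10–08:00, 10:00–10:10.
Zheng → UTC: 01:00–03:40, 04:40–06:20, 06:30–07:30, 07:50–08:50.
Isla ∩ Farrukh: 09:20–10:10.
Isla ∩ Farrukh ∩ Freya: 10:00–10:10.
Isla ∩ Farrukh ∩ Freya ∩ Zheng: (none).
Windows ≥ 60 min: (none).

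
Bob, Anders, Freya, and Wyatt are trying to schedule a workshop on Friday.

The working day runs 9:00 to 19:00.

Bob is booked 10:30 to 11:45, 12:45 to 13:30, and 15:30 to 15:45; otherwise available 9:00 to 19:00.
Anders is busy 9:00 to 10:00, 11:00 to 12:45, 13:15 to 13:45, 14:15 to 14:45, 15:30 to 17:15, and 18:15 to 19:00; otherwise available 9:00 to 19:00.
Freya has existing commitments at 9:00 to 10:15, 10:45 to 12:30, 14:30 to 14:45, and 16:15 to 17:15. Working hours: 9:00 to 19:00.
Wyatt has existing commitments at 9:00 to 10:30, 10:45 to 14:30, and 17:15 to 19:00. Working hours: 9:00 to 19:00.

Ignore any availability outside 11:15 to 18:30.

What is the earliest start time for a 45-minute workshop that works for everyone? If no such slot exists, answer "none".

14:45

Bob free within 09:00–19:00: 09:00–10:30, 11:45–12:45, 13:30–15:30, 15:45–19:00.
Anders free within 09:00–19:00: 10:00–11:00, 12:45–13:15, 13:45–14:15, 14:45–15:30, 17:15–18:15.
Freya free within 09:00–19:00: 10:15–10:45, 12:30–14:30, 14:45–16:15, 17:15–19:00.
Wyatt free within 09:00–19:00: 10:30–10:45, 14:30–17:15.
Bob ∩ Anders: 10:00–10:30, 13:45–14:15, 14:45–15:30, 17:15–18:15.
Bob ∩ Anders ∩ Freya: 10:15–10:30, 13:45–14:15, 14:45–15:30, 17:15–18:15.
Bob ∩ Anders ∩ Freya ∩ Wyatt: 14:45–15:30.
Restricted to 11:15–18:30: 14:45–15:30.
Windows ≥ 45 min: 14:45–15:30.
Earliest such window starts at 14:45.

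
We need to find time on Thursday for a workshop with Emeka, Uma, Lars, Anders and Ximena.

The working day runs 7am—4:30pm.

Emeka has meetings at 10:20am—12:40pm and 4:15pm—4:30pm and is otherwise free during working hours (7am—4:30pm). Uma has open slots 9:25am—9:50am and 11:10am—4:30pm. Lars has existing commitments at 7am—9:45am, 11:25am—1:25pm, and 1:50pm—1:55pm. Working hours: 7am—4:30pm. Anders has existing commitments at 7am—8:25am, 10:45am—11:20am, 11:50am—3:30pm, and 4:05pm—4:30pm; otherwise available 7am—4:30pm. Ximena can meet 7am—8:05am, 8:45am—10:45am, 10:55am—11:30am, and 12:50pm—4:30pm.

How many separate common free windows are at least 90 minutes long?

Emeka free within 07:00–16:30: 07:00–10:20, 12:40–16:15.
Lars free within 07:00–16:30: 09:45–11:25, 13:25–13:50, 13:55–16:30.
Anders free within 07:00–16:30: 08:25–10:45, 11:20–11:50, 15:30–16:05.
Emeka ∩ Uma: 09:25–09:50, 12:40–16:15.
Emeka ∩ Uma ∩ Lars: 09:45–09:50, 13:25–13:50, 13:55–16:15.
Emeka ∩ Uma ∩ Lars ∩ Anders: 09:45–09:50, 15:30–16:05.
Emeka ∩ Uma ∩ Lars ∩ Anders ∩ Ximena: 09:45–09:50, 15:30–16:05.
Windows ≥ 90 min: (none).
That's 0 windows.

0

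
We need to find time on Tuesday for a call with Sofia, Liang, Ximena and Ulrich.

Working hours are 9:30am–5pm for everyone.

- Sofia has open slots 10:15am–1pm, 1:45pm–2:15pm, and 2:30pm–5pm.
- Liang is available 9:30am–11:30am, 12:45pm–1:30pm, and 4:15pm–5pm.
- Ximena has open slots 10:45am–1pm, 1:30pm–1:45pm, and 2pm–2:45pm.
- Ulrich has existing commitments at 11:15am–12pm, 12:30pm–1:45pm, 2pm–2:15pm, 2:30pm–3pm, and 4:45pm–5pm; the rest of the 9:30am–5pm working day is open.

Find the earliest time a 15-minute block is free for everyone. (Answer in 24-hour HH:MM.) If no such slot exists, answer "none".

Ulrich free within 09:30–17:00: 09:30–11:15, 12:00–12:30, 13:45–14:00, 14:15–14:30, 15:00–16:45.
Sofia ∩ Liang: 10:15–11:30, 12:45–13:00, 16:15–17:00.
Sofia ∩ Liang ∩ Ximena: 10:45–11:30, 12:45–13:00.
Sofia ∩ Liang ∩ Ximena ∩ Ulrich: 10:45–11:15.
Windows ≥ 15 min: 10:45–11:15.
Earliest such window starts at 10:45.

10:45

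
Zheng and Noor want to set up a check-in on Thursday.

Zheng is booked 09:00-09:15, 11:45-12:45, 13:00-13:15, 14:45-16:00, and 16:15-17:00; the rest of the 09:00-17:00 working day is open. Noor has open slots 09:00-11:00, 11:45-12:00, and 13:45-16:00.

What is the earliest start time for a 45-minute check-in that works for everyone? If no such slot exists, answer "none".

09:15

Zheng free within 09:00–17:00: 09:15–11:45, 12:45–13:00, 13:15–14:45, 16:00–16:15.
Zheng ∩ Noor: 09:15–11:00, 13:45–14:45.
Windows ≥ 45 min: 09:15–11:00, 13:45–14:45.
Earliest such window starts at 09:15.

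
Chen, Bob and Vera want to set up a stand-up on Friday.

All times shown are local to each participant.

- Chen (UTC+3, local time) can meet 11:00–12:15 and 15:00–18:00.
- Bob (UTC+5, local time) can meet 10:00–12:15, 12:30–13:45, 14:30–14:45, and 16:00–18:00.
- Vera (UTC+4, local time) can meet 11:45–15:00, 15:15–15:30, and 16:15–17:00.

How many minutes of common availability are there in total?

90 minutes

Chen → UTC: 08:00–09:15, 12:00–15:00.
Bob → UTC: 05:00–07:15, 07:30–08:45, 09:30–09:45, 11:00–13:00.
Vera → UTC: 07:45–11:00, 11:15–11:30, 12:15–13:00.
Chen ∩ Bob: 08:00–08:45, 12:00–13:00.
Chen ∩ Bob ∩ Vera: 08:00–08:45, 12:15–13:00.
Total common minutes: 45 + 45 = 90.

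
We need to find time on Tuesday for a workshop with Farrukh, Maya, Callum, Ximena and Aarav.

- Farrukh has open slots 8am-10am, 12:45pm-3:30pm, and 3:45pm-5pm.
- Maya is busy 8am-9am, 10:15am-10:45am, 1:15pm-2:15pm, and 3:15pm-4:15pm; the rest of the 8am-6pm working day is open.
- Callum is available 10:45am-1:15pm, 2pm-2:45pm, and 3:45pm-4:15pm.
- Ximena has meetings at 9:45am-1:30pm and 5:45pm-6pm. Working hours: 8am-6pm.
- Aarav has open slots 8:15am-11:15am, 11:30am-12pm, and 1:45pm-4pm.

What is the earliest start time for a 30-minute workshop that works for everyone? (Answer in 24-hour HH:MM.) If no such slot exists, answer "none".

Maya free within 08:00–18:00: 09:00–10:15, 10:45–13:15, 14:15–15:15, 16:15–18:00.
Ximena free within 08:00–18:00: 08:00–09:45, 13:30–17:45.
Farrukh ∩ Maya: 09:00–10:00, 12:45–13:15, 14:15–15:15, 16:15–17:00.
Farrukh ∩ Maya ∩ Callum: 12:45–13:15, 14:15–14:45.
Farrukh ∩ Maya ∩ Callum ∩ Ximena: 14:15–14:45.
Farrukh ∩ Maya ∩ Callum ∩ Ximena ∩ Aarav: 14:15–14:45.
Windows ≥ 30 min: 14:15–14:45.
Earliest such window starts at 14:15.

14:15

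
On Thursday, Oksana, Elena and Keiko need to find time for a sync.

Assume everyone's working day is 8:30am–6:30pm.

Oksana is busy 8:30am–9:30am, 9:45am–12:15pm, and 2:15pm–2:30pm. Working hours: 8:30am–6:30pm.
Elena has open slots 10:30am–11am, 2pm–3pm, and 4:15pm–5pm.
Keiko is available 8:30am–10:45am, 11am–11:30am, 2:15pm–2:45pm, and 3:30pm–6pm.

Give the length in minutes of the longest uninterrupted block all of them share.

Oksana free within 08:30–18:30: 09:30–09:45, 12:15–14:15, 14:30–18:30.
Oksana ∩ Elena: 14:00–14:15, 14:30–15:00, 16:15–17:00.
Oksana ∩ Elena ∩ Keiko: 14:30–14:45, 16:15–17:00.
Common window lengths: 15, 45 min; longest is 45.

45 minutes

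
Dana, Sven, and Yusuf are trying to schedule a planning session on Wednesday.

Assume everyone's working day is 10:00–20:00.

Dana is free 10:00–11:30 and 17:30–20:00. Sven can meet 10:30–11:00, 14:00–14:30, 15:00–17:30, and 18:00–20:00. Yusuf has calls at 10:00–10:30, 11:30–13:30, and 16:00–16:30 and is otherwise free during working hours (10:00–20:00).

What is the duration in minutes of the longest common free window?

120 minutes

Yusuf free within 10:00–20:00: 10:30–11:30, 13:30–16:00, 16:30–20:00.
Dana ∩ Sven: 10:30–11:00, 18:00–20:00.
Dana ∩ Sven ∩ Yusuf: 10:30–11:00, 18:00–20:00.
Common window lengths: 30, 120 min; longest is 120.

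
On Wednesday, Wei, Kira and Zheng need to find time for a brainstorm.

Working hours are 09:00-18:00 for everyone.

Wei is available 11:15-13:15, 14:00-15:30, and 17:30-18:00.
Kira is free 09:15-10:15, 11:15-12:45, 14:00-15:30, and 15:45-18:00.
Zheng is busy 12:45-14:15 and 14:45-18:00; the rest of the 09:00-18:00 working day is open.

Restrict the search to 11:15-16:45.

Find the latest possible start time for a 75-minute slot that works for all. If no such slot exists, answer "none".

11:30

Zheng free within 09:00–18:00: 09:00–12:45, 14:15–14:45.
Wei ∩ Kira: 11:15–12:45, 14:00–15:30, 17:30–18:00.
Wei ∩ Kira ∩ Zheng: 11:15–12:45, 14:15–14:45.
Restricted to 11:15–16:45: 11:15–12:45, 14:15–14:45.
Windows ≥ 75 min: 11:15–12:45.
Latest start in the last window 11:15–12:45 is 12:45 − 75 min = 11:30.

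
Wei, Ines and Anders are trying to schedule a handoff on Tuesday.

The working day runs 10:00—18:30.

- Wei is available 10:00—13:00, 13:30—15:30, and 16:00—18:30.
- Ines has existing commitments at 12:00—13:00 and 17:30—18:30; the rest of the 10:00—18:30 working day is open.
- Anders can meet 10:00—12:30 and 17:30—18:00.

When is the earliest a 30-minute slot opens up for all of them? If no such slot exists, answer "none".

10:00

Ines free within 10:00–18:30: 10:00–12:00, 13:00–17:30.
Wei ∩ Ines: 10:00–12:00, 13:30–15:30, 16:00–17:30.
Wei ∩ Ines ∩ Anders: 10:00–12:00.
Windows ≥ 30 min: 10:00–12:00.
Earliest such window starts at 10:00.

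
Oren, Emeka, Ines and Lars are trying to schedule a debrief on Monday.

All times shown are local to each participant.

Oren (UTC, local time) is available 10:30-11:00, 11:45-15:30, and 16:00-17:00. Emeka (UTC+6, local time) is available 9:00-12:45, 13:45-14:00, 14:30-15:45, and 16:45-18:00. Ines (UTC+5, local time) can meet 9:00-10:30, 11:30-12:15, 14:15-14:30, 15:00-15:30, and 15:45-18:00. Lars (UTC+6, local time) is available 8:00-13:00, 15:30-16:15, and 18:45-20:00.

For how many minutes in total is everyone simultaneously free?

0 minutes

Oren → UTC: 10:30–11:00, 11:45–15:30, 16:00–17:00.
Emeka → UTC: 03:00–06:45, 07:45–08:00, 08:30–09:45, 10:45–12:00.
Ines → UTC: 04:00–05:30, 06:30–07:15, 09:15–09:30, 10:00–10:30, 10:45–13:00.
Lars → UTC: 02:00–07:00, 09:30–10:15, 12:45–14:00.
Oren ∩ Emeka: 10:45–11:00, 11:45–12:00.
Oren ∩ Emeka ∩ Ines: 10:45–11:00, 11:45–12:00.
Oren ∩ Emeka ∩ Ines ∩ Lars: (none).
Total common minutes: 0.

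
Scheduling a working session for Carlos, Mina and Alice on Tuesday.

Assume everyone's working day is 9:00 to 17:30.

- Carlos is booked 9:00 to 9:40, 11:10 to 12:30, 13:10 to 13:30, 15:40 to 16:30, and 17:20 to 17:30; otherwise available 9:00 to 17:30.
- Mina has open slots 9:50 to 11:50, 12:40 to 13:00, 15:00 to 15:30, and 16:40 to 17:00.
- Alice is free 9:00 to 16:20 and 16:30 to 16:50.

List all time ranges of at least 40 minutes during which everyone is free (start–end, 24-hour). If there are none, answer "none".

Carlos free within 09:00–17:30: 09:40–11:10, 12:30–13:10, 13:30–15:40, 16:30–17:20.
Carlos ∩ Mina: 09:50–11:10, 12:40–13:00, 15:00–15:30, 16:40–17:00.
Carlos ∩ Mina ∩ Alice: 09:50–11:10, 12:40–13:00, 15:00–15:30, 16:40–16:50.
Windows ≥ 40 min: 09:50–11:10.

09:50–11:10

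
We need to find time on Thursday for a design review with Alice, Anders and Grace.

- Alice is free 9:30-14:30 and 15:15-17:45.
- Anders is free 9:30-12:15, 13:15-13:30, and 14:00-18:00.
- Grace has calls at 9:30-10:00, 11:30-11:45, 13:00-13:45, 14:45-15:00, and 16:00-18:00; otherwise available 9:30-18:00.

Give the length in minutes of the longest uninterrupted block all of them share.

Grace free within 09:30–18:00: 10:00–11:30, 11:45–13:00, 13:45–14:45, 15:00–16:00.
Alice ∩ Anders: 09:30–12:15, 13:15–13:30, 14:00–14:30, 15:15–17:45.
Alice ∩ Anders ∩ Grace: 10:00–11:30, 11:45–12:15, 14:00–14:30, 15:15–16:00.
Common window lengths: 90, 30, 30, 45 min; longest is 90.

90 minutes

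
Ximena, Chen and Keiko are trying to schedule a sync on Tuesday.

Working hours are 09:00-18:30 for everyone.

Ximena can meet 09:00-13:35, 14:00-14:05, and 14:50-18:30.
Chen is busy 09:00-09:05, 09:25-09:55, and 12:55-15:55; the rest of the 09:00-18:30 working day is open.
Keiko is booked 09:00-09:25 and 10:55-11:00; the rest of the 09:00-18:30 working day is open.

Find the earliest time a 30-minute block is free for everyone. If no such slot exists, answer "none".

Chen free within 09:00–18:30: 09:05–09:25, 09:55–12:55, 15:55–18:30.
Keiko free within 09:00–18:30: 09:25–10:55, 11:00–18:30.
Ximena ∩ Chen: 09:05–09:25, 09:55–12:55, 15:55–18:30.
Ximena ∩ Chen ∩ Keiko: 09:55–10:55, 11:00–12:55, 15:55–18:30.
Windows ≥ 30 min: 09:55–10:55, 11:00–12:55, 15:55–18:30.
Earliest such window starts at 09:55.

09:55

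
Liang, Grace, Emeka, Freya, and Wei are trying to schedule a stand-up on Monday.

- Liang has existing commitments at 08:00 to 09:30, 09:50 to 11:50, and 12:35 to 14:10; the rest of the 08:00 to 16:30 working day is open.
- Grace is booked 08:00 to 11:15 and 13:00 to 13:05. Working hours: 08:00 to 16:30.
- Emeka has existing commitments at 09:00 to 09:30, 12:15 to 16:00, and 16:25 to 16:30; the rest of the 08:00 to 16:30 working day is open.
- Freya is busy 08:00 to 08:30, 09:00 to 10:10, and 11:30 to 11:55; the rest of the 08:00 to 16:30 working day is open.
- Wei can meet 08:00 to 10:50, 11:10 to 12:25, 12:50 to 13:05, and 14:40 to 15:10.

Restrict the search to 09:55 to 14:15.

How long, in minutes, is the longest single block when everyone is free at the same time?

20 minutes

Liang free within 08:00–16:30: 09:30–09:50, 11:50–12:35, 14:10–16:30.
Grace free within 08:00–16:30: 11:15–13:00, 13:05–16:30.
Emeka free within 08:00–16:30: 08:00–09:00, 09:30–12:15, 16:00–16:25.
Freya free within 08:00–16:30: 08:30–09:00, 10:10–11:30, 11:55–16:30.
Liang ∩ Grace: 11:50–12:35, 14:10–16:30.
Liang ∩ Grace ∩ Emeka: 11:50–12:15, 16:00–16:25.
Liang ∩ Grace ∩ Emeka ∩ Freya: 11:55–12:15, 16:00–16:25.
Liang ∩ Grace ∩ Emeka ∩ Freya ∩ Wei: 11:55–12:15.
Restricted to 09:55–14:15: 11:55–12:15.
Single common window of 20 minutes.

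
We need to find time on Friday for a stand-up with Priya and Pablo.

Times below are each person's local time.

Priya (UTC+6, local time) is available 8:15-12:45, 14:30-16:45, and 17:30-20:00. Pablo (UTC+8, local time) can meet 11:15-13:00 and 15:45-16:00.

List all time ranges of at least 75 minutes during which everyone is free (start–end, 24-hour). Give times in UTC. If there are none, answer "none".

03:15–05:00

Priya → UTC: 02:15–06:45, 08:30–10:45, 11:30–14:00.
Pablo → UTC: 03:15–05:00, 07:45–08:00.
Priya ∩ Pablo: 03:15–05:00.
Windows ≥ 75 min: 03:15–05:00.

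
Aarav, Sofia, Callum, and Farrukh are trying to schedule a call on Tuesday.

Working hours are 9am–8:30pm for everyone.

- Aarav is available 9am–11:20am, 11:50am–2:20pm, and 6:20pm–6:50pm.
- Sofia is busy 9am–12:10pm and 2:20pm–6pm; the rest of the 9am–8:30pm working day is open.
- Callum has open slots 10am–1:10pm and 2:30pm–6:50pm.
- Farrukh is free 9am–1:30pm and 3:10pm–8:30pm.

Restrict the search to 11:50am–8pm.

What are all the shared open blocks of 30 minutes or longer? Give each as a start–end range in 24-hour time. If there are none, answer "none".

12:10–13:10, 18:20–18:50

Sofia free within 09:00–20:30: 12:10–14:20, 18:00–20:30.
Aarav ∩ Sofia: 12:10–14:20, 18:20–18:50.
Aarav ∩ Sofia ∩ Callum: 12:10–13:10, 18:20–18:50.
Aarav ∩ Sofia ∩ Callum ∩ Farrukh: 12:10–13:10, 18:20–18:50.
Restricted to 11:50–20:00: 12:10–13:10, 18:20–18:50.
Windows ≥ 30 min: 12:10–13:10, 18:20–18:50.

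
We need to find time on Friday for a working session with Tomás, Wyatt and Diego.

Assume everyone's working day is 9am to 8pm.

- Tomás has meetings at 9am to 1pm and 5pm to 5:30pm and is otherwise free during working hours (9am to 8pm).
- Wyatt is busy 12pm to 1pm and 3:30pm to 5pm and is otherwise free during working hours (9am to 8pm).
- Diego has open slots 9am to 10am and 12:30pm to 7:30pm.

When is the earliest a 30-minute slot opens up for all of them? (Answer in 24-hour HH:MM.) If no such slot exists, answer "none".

Tomás free within 09:00–20:00: 13:00–17:00, 17:30–20:00.
Wyatt free within 09:00–20:00: 09:00–12:00, 13:00–15:30, 17:00–20:00.
Tomás ∩ Wyatt: 13:00–15:30, 17:30–20:00.
Tomás ∩ Wyatt ∩ Diego: 13:00–15:30, 17:30–19:30.
Windows ≥ 30 min: 13:00–15:30, 17:30–19:30.
Earliest such window starts at 13:00.

13:00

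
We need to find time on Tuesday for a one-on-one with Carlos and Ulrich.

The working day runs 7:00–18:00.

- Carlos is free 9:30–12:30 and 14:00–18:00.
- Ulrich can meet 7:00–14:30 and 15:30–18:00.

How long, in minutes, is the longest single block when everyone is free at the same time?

180 minutes

Carlos ∩ Ulrich: 09:30–12:30, 14:00–14:30, 15:30–18:00.
Common window lengths: 180, 30, 150 min; longest is 180.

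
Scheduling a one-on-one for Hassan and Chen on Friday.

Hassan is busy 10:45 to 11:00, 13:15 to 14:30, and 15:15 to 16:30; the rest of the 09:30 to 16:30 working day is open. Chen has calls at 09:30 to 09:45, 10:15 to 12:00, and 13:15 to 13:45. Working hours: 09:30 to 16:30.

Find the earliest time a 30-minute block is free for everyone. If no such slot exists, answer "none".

Hassan free within 09:30–16:30: 09:30–10:45, 11:00–13:15, 14:30–15:15.
Chen free within 09:30–16:30: 09:45–10:15, 12:00–13:15, 13:45–16:30.
Hassan ∩ Chen: 09:45–10:15, 12:00–13:15, 14:30–15:15.
Windows ≥ 30 min: 09:45–10:15, 12:00–13:15, 14:30–15:15.
Earliest such window starts at 09:45.

09:45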